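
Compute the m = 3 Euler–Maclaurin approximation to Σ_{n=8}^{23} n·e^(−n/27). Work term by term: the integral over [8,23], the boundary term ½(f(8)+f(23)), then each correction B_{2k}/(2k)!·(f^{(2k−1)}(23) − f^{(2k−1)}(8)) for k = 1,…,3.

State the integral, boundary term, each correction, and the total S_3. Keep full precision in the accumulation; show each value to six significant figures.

S_3 ≈ 134.570

Integral: ∫_8^23 x·e^(−x/27) dx = 126.728.
Endpoint term: (f(8) + f(23))/2 = (5.94854 + 9.81236)/2 = 7.88045.
Integral + boundary = 134.609.
Order-1 term: 1/12 · (0.0632036 − 0.523251) = -0.0383373.
Running total after k=1: 134.570.
Order-2 term: −1/720 · (0.00125714 − 0.00275773) = 2.08416e-06.
Running total after k=2: 134.570.
Order-3 term: 1/30240 · (3.33000e-06 − 6.58120e-06) = -1.07513e-10.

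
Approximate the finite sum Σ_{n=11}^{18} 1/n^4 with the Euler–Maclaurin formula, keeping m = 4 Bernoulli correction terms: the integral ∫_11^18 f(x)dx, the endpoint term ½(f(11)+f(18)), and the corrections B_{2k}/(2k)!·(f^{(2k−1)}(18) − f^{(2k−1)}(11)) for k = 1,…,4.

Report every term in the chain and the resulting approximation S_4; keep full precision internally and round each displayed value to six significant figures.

S_4 ≈ 0.000234081

∫_11^18 1/x^4 dx evaluates to 0.000193282.
Boundary: ½(f(11) + f(18)) = ½(6.83013e-05 + 9.52599e-06) = 3.89137e-05.
Integral + boundary = 0.000232196.
Correction k=1: B_{2}/2! · (f^{(1)}(18) − f^{(1)}(11)) = 1/12 · (-2.11689e-06 − (-2.48369e-05)) = 1.89333e-06.
After k=1: 0.000234089.
Correction k=2: B_{4}/4! · (f^{(3)}(18) − f^{(3)}(11)) = −1/720 · (-1.96008e-07 − (-6.15790e-06)) = -8.28040e-09.
After k=2: 0.000234081.
Correction k=3: B_{6}/6! · (f^{(5)}(18) − f^{(5)}(11)) = 1/30240 · (-3.38779e-08 − (-2.84994e-06)) = 9.31236e-11.
After k=3: 0.000234081.
Correction k=4: B_{8}/8! · (f^{(7)}(18) − f^{(7)}(11)) = −1/1209600 · (-9.41053e-09 − (-2.11979e-06)) = -1.74469e-12.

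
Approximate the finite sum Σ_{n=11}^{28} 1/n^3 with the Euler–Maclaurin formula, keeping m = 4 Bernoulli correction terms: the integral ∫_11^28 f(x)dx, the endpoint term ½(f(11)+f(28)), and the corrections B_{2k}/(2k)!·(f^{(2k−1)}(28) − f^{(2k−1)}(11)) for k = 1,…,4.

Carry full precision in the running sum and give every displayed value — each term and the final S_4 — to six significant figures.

S_4 ≈ 0.00390953

The integral term ∫_11^28 1/x^3 dx = 0.00349448.
Endpoint term: (f(11) + f(28))/2 = (0.000751315 + 4.55539e-05)/2 = 0.000398434.
Integral + boundary = 0.00389291.
k=1: B_{2}/(2)! × [f^{(1)}(28) − f^{(1)}(11)] = 1/12 × (-4.88078e-06 − (-0.000204904)) = 1.66686e-05.
After k=1: 0.00390958.
k=2: B_{4}/(4)! × [f^{(3)}(28) − f^{(3)}(11)] = −1/720 × (-1.24510e-07 − (-3.38684e-05)) = -4.68666e-08.
After k=2: 0.00390953.
k=3: B_{6}/(6)! × [f^{(5)}(28) − f^{(5)}(11)] = 1/30240 × (-6.67016e-09 − (-1.17560e-05)) = 3.88536e-10.
After k=3: 0.00390953.
k=4: B_{8}/(8)! × [f^{(7)}(28) − f^{(7)}(11)] = −1/1209600 × (-6.12566e-10 − (-6.99530e-06)) = -5.78264e-12.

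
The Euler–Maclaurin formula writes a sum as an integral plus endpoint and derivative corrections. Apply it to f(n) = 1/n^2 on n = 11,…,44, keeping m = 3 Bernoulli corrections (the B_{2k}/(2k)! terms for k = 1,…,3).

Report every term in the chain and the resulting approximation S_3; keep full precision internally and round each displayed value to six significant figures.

S_3 ≈ 0.0726954

∫_11^44 1/x^2 dx evaluates to 0.0681818.
Boundary: ½(f(11) + f(44)) = ½(0.00826446 + 0.000516529) = 0.00439050.
Integral + boundary = 0.0725723.
k=1: B_{2}/(2)! × [f^{(1)}(44) − f^{(1)}(11)] = 1/12 × (-2.34786e-05 − (-0.00150263)) = 0.000123263.
Partial sum through k=1: 0.0726956.
k=2: B_{4}/(4)! × [f^{(3)}(44) − f^{(3)}(11)] = −1/720 × (-1.45528e-07 − (-0.000149021)) = -2.06772e-07.
Partial sum through k=2: 0.0726954.
k=3: B_{6}/(6)! × [f^{(5)}(44) − f^{(5)}(11)] = 1/30240 × (-2.25509e-09 − (-3.69474e-05)) = 1.22173e-09.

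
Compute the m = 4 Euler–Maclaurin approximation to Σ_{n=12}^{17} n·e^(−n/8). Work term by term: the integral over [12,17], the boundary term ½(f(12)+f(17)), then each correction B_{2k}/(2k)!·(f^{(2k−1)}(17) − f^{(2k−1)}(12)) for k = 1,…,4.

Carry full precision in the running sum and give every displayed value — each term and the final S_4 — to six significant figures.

The integral term ∫_12^17 x·e^(−x/8) dx = 11.8142.
Boundary: ½(f(12) + f(17)) = ½(2.67756 + 2.03036) = 2.35396.
Running total after boundary: 14.1682.
k=1: B_{2}/(2)! × [f^{(1)}(17) − f^{(1)}(12)] = 1/12 × (-0.134362 − (-0.111565)) = -0.00189975.
After k=1: 14.1663.
k=2: B_{4}/(4)! × [f^{(3)}(17) − f^{(3)}(12)] = −1/720 × (0.00163287 − 0.00522961) = 4.99547e-06.
After k=2: 14.1663.
k=3: B_{6}/(6)! × [f^{(5)}(17) − f^{(5)}(12)] = 1/30240 × (8.38305e-05 − 0.000190663) = -3.53282e-09.
After k=3: 14.1663.
k=4: B_{8}/(8)! × [f^{(7)}(17) − f^{(7)}(12)] = −1/1209600 × (2.22105e-06 − 4.68146e-06) = 2.03406e-12.

S_4 ≈ 14.1663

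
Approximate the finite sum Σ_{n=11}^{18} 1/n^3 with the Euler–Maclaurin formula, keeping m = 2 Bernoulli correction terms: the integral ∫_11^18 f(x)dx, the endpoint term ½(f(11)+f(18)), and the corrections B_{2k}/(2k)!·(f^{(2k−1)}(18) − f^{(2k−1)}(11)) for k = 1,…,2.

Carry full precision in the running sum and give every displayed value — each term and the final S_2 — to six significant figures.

∫_11^18 1/x^3 dx evaluates to 0.00258902.
Endpoint term: (f(11) + f(18))/2 = (0.000751315 + 0.000171468)/2 = 0.000461391.
Integral + boundary = 0.00305041.
k=1: B_{2}/(2)! × [f^{(1)}(18) − f^{(1)}(11)] = 1/12 × (-2.85780e-05 − (-0.000204904)) = 1.46938e-05.
Running total after k=1: 0.00306511.
k=2: B_{4}/(4)! × [f^{(3)}(18) − f^{(3)}(11)] = −1/720 × (-1.76407e-06 − (-3.38684e-05)) = -4.45894e-08.

S_2 ≈ 0.00306506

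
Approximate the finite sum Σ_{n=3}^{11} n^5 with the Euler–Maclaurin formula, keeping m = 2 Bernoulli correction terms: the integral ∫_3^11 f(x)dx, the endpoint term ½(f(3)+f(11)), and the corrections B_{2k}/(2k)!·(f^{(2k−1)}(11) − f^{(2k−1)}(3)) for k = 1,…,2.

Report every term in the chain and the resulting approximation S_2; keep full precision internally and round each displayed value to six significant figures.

S_2 ≈ 381843

Integral: ∫_3^11 x^5 dx = 295139.
½[f(3) + f(11)] = ½[243.000 + 161051] = 80647.0.
Running total after boundary: 375786.
Order-1 term: 1/12 · (73205.0 − 405.000) = 6066.67.
After k=1: 381852.
Order-2 term: −1/720 · (7260.00 − 540.000) = -9.33333.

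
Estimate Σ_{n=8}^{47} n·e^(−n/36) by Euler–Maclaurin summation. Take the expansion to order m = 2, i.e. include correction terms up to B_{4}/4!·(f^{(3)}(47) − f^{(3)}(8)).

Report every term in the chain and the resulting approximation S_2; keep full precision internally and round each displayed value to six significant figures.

∫_8^47 x·e^(−x/36) dx evaluates to 458.555.
½[f(8) + f(47)] = ½[6.40590 + 12.7380] = 9.57196.
So far: 468.126.
Correction k=1: B_{2}/2! · (f^{(1)}(47) − f^{(1)}(8)) = 1/12 · (-0.0828123 − 0.622796) = -0.0588007.
Running total after k=1: 468.068.
Correction k=2: B_{4}/4! · (f^{(3)}(47) − f^{(3)}(8)) = −1/720 · (0.000354345 − 0.00171626) = 1.89155e-06.

S_2 ≈ 468.068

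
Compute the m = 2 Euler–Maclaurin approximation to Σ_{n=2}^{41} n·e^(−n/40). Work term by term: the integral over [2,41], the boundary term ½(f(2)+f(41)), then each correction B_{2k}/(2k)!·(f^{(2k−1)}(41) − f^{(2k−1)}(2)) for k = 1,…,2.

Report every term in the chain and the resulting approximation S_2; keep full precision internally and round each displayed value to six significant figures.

The integral term ∫_2^41 x·e^(−x/40) dx = 435.565.
½[f(2) + f(41)] = ½[1.90246 + 14.7107] = 8.30656.
Integral + boundary = 443.871.
Order-1 term: 1/12 · (-0.00896991 − 0.903668) = -0.0760532.
After k=1: 443.795.
Order-2 term: −1/720 · (0.000442889 − 0.00175383) = 1.82075e-06.

S_2 ≈ 443.795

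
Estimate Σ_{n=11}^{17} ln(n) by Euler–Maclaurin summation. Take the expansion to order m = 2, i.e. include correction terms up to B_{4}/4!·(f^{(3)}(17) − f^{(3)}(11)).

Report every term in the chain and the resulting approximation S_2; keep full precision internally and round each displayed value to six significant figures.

∫_11^17 ln(x) dx evaluates to 15.7878.
½[f(11) + f(17)] = ½[2.39790 + 2.83321] = 2.61555.
So far: 18.4033.
Correction k=1: B_{2}/2! · (f^{(1)}(17) − f^{(1)}(11)) = 1/12 · (0.0588235 − 0.0909091) = -0.00267380.
Partial sum through k=1: 18.4007.
Correction k=2: B_{4}/4! · (f^{(3)}(17) − f^{(3)}(11)) = −1/720 · (0.000407083 − 0.00150263) = 1.52159e-06.

S_2 ≈ 18.4007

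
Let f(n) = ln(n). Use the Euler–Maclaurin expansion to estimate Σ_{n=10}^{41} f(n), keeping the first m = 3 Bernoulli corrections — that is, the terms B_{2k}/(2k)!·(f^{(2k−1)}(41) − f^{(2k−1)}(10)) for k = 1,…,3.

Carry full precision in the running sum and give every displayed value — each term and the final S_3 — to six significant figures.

∫_10^41 ln(x) dx evaluates to 98.2306.
Endpoint term: (f(10) + f(41))/2 = (2.30259 + 3.71357)/2 = 3.00808.
So far: 101.239.
k=1: B_{2}/(2)! × [f^{(1)}(41) − f^{(1)}(10)] = 1/12 × (0.0243902 − 0.100000) = -0.00630081.
Partial sum through k=1: 101.232.
k=2: B_{4}/(4)! × [f^{(3)}(41) − f^{(3)}(10)] = −1/720 × (2.90187e-05 − 0.00200000) = 2.73747e-06.
Partial sum through k=2: 101.232.
k=3: B_{6}/(6)! × [f^{(5)}(41) − f^{(5)}(10)] = 1/30240 × (2.07153e-07 − 0.000240000) = -7.92966e-09.

S_3 ≈ 101.232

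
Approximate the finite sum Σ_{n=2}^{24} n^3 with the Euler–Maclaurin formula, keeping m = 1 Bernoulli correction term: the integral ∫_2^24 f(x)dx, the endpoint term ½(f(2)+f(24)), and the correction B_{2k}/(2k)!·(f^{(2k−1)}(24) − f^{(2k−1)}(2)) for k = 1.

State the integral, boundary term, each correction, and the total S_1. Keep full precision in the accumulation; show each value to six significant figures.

The integral term ∫_2^24 x^3 dx = 82940.0.
½[f(2) + f(24)] = ½[8.00000 + 13824.0] = 6916.00.
Running total after boundary: 89856.0.
Correction k=1: B_{2}/2! · (f^{(1)}(24) − f^{(1)}(2)) = 1/12 · (1728.00 − 12.0000) = 143.000.

S_1 ≈ 89999.0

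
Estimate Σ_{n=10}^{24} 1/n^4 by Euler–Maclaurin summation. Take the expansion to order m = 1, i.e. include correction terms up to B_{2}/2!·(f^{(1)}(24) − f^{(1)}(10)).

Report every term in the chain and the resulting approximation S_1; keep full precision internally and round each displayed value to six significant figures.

∫_10^24 1/x^4 dx evaluates to 0.000309221.
½[f(10) + f(24)] = ½[0.000100000 + 3.01408e-06] = 5.15070e-05.
Running total after boundary: 0.000360728.
Correction k=1: B_{2}/2! · (f^{(1)}(24) − f^{(1)}(10)) = 1/12 · (-5.02347e-07 − (-4.00000e-05)) = 3.29147e-06.

S_1 ≈ 0.000364019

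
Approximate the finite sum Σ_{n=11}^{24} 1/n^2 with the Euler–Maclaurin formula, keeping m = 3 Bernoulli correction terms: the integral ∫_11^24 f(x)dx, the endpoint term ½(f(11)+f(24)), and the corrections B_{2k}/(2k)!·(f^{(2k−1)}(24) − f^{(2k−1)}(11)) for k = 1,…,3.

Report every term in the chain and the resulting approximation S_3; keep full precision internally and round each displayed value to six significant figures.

S_3 ≈ 0.0543557

∫_11^24 1/x^2 dx evaluates to 0.0492424.
Boundary: ½(f(11) + f(24)) = ½(0.00826446 + 0.00173611) = 0.00500029.
Integral + boundary = 0.0542427.
k=1: B_{2}/(2)! × [f^{(1)}(24) − f^{(1)}(11)] = 1/12 × (-0.000144676 − (-0.00150263)) = 0.000113163.
After k=1: 0.0543559.
k=2: B_{4}/(4)! × [f^{(3)}(24) − f^{(3)}(11)] = −1/720 × (-3.01408e-06 − (-0.000149021)) = -2.02788e-07.
After k=2: 0.0543557.
k=3: B_{6}/(6)! × [f^{(5)}(24) − f^{(5)}(11)] = 1/30240 × (-1.56983e-07 − (-3.69474e-05)) = 1.21661e-09.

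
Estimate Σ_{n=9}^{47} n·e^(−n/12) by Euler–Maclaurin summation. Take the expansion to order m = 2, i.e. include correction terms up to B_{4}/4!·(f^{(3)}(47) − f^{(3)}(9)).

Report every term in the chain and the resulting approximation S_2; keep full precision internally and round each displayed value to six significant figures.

The integral term ∫_9^47 x·e^(−x/12) dx = 104.942.
½[f(9) + f(47)] = ½[4.25130 + 0.935645] = 2.59347.
Integral + boundary = 107.535.
Order-1 term: 1/12 · (-0.0580631 − 0.118092) = -0.0146796.
Partial sum through k=1: 107.521.
Order-2 term: −1/720 · (-0.000126725 − 0.00738073) = 1.04270e-05.

S_2 ≈ 107.521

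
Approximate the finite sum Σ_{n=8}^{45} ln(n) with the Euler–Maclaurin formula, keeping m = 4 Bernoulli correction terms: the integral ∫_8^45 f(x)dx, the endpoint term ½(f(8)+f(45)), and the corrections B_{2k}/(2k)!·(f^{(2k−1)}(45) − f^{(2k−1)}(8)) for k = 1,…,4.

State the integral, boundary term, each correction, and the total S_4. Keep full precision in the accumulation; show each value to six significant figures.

The integral term ∫_8^45 ln(x) dx = 117.664.
Endpoint term: (f(8) + f(45))/2 = (2.07944 + 3.80666)/2 = 2.94305.
So far: 120.607.
k=1: B_{2}/(2)! × [f^{(1)}(45) − f^{(1)}(8)] = 1/12 × (0.0222222 − 0.125000) = -0.00856481.
Running total after k=1: 120.599.
k=2: B_{4}/(4)! × [f^{(3)}(45) − f^{(3)}(8)] = −1/720 × (2.19479e-05 − 0.00390625) = 5.39486e-06.
Running total after k=2: 120.599.
k=3: B_{6}/(6)! × [f^{(5)}(45) − f^{(5)}(8)] = 1/30240 × (1.30061e-07 − 0.000732422) = -2.42160e-08.
Running total after k=3: 120.599.
k=4: B_{8}/(8)! × [f^{(7)}(45) − f^{(7)}(8)] = −1/1209600 × (1.92684e-09 − 0.000343323) = 2.83830e-10.

S_4 ≈ 120.599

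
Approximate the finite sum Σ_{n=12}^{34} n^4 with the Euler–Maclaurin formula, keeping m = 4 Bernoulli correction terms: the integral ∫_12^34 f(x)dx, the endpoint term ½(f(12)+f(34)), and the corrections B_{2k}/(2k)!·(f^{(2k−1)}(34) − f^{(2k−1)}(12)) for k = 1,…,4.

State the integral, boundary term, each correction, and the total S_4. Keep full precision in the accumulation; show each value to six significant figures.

∫_12^34 x^4 dx evaluates to 9.03732e+06.
½[f(12) + f(34)] = ½[20736.0 + 1.33634e+06] = 678536.
Integral + boundary = 9.71585e+06.
Order-1 term: 1/12 · (157216 − 6912.00) = 12525.3.
Running total after k=1: 9.72838e+06.
Order-2 term: −1/720 · (816.000 − 288.000) = -0.733333.
Running total after k=2: 9.72838e+06.
Order-3 term: 1/30240 · (0.00000 − 0.00000) = 0.00000.
Running total after k=3: 9.72838e+06.
Order-4 term: −1/1209600 · (0.00000 − 0.00000) = 0.00000.

S_4 ≈ 9.72838e+06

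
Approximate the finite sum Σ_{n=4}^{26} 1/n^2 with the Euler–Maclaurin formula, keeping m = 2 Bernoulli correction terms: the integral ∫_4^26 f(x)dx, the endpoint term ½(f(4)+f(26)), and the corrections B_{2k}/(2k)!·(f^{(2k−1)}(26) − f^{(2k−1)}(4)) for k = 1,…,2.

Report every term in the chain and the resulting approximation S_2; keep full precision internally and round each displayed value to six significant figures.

∫_4^26 1/x^2 dx evaluates to 0.211538.
½[f(4) + f(26)] = ½[0.0625000 + 0.00147929] = 0.0319896.
So far: 0.243528.
Order-1 term: 1/12 · (-0.000113792 − (-0.0312500)) = 0.00259468.
After k=1: 0.246123.
Order-2 term: −1/720 · (-2.01997e-06 − (-0.0234375)) = -3.25493e-05.

S_2 ≈ 0.246090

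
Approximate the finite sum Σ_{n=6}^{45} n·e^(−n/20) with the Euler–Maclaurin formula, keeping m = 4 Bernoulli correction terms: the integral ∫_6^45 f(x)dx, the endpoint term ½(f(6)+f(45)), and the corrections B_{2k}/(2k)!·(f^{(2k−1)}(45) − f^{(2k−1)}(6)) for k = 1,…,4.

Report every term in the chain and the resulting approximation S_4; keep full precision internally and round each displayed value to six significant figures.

Integral: ∫_6^45 x·e^(−x/20) dx = 248.206.
Endpoint term: (f(6) + f(45))/2 = (4.44491 + 4.74297)/2 = 4.59394.
Integral + boundary = 252.800.
Correction k=1: B_{2}/2! · (f^{(1)}(45) − f^{(1)}(6)) = 1/12 · (-0.131749 − 0.518573) = -0.0541935.
Running total after k=1: 252.746.
Correction k=2: B_{4}/4! · (f^{(3)}(45) − f^{(3)}(6)) = −1/720 · (0.000197624 − 0.00500052) = 6.67069e-06.
Running total after k=2: 252.746.
Correction k=3: B_{6}/6! · (f^{(5)}(45) − f^{(5)}(6)) = 1/30240 · (1.81155e-06 − 2.17615e-05) = -6.59722e-10.
Running total after k=3: 252.746.
Correction k=4: B_{8}/8! · (f^{(7)}(45) − f^{(7)}(6)) = −1/1209600 · (7.82260e-09 − 7.75544e-08) = 5.76487e-14.

S_4 ≈ 252.746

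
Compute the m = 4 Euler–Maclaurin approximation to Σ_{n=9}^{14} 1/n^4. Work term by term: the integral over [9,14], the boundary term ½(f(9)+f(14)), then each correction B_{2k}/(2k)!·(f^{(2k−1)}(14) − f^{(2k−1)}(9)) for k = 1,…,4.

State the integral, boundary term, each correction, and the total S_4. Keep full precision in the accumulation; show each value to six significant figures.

∫_9^14 1/x^4 dx evaluates to 0.000335770.
Boundary: ½(f(9) + f(14)) = ½(0.000152416 + 2.60308e-05) = 8.92233e-05.
Running total after boundary: 0.000424994.
k=1: B_{2}/(2)! × [f^{(1)}(14) − f^{(1)}(9)] = 1/12 × (-7.43738e-06 − (-6.77404e-05)) = 5.02525e-06.
Partial sum through k=1: 0.000430019.
k=2: B_{4}/(4)! × [f^{(3)}(14) − f^{(3)}(9)] = −1/720 × (-1.13837e-06 − (-2.50890e-05)) = -3.32648e-08.
Partial sum through k=2: 0.000429985.
k=3: B_{6}/(6)! × [f^{(5)}(14) − f^{(5)}(9)] = 1/30240 × (-3.25250e-07 − (-1.73455e-05)) = 5.62839e-10.
Partial sum through k=3: 0.000429986.
k=4: B_{8}/(8)! × [f^{(7)}(14) − f^{(7)}(9)] = −1/1209600 × (-1.49349e-07 − (-1.92728e-05)) = -1.58097e-11.

S_4 ≈ 0.000429986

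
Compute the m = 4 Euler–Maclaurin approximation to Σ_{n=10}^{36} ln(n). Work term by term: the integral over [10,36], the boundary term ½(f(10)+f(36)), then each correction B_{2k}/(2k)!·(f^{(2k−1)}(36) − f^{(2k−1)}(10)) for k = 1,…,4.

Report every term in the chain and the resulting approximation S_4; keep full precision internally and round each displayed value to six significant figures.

S_4 ≈ 82.9179

∫_10^36 ln(x) dx evaluates to 79.9808.
½[f(10) + f(36)] = ½[2.30259 + 3.58352] = 2.94305.
Running total after boundary: 82.9239.
Order-1 term: 1/12 · (0.0277778 − 0.100000) = -0.00601852.
After k=1: 82.9179.
Order-2 term: −1/720 · (4.28669e-05 − 0.00200000) = 2.71824e-06.
After k=2: 82.9179.
Order-3 term: 1/30240 · (3.96916e-07 − 0.000240000) = -7.92338e-09.
After k=3: 82.9179.
Order-4 term: −1/1209600 · (9.18787e-09 − 7.20000e-05) = 5.95162e-11.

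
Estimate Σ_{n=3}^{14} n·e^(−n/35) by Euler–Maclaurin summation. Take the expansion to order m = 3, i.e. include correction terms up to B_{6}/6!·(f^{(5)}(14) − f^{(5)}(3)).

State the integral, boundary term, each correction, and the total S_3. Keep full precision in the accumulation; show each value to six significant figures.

S_3 ≈ 77.1828

Integral: ∫_3^14 x·e^(−x/35) dx = 71.1502.
½[f(3) + f(14)] = ½[2.75357 + 9.38448] = 6.06902.
Running total after boundary: 77.2192.
Correction k=1: B_{2}/2! · (f^{(1)}(14) − f^{(1)}(3)) = 1/12 · (0.402192 − 0.839183) = -0.0364159.
Running total after k=1: 77.1828.
Correction k=2: B_{4}/4! · (f^{(3)}(14) − f^{(3)}(3)) = −1/720 · (0.00142272 − 0.00218359) = 1.05676e-06.
Running total after k=2: 77.1828.
Correction k=3: B_{6}/6! · (f^{(5)}(14) − f^{(5)}(3)) = 1/30240 · (2.05479e-06 − 3.00582e-06) = -3.14493e-11.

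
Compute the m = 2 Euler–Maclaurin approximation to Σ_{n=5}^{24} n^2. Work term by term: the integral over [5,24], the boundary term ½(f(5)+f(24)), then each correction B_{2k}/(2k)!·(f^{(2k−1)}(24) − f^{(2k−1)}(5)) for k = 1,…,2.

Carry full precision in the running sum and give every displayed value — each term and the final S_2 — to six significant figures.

The integral term ∫_5^24 x^2 dx = 4566.33.
½[f(5) + f(24)] = ½[25.0000 + 576.000] = 300.500.
So far: 4866.83.
k=1: B_{2}/(2)! × [f^{(1)}(24) − f^{(1)}(5)] = 1/12 × (48.0000 − 10.0000) = 3.16667.
Partial sum through k=1: 4870.00.
k=2: B_{4}/(4)! × [f^{(3)}(24) − f^{(3)}(5)] = −1/720 × (0.00000 − 0.00000) = 0.00000.

S_2 ≈ 4870.00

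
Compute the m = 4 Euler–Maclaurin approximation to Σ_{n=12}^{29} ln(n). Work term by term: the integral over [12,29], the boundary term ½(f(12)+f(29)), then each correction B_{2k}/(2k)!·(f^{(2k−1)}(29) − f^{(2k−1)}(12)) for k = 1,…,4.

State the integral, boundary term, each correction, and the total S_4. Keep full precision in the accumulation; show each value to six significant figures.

S_4 ≈ 53.7547

∫_12^29 ln(x) dx evaluates to 50.8327.
Boundary: ½(f(12) + f(29)) = ½(2.48491 + 3.36730) = 2.92610.
Running total after boundary: 53.7588.
Order-1 term: 1/12 · (0.0344828 − 0.0833333) = -0.00407088.
Partial sum through k=1: 53.7547.
Order-2 term: −1/720 · (8.20042e-05 − 0.00115741) = 1.49362e-06.
Partial sum through k=2: 53.7547.
Order-3 term: 1/30240 · (1.17010e-06 − 9.64506e-05) = -3.15081e-09.
Partial sum through k=3: 53.7547.
Order-4 term: −1/1209600 · (4.17394e-08 − 2.00939e-05) = 1.65775e-11.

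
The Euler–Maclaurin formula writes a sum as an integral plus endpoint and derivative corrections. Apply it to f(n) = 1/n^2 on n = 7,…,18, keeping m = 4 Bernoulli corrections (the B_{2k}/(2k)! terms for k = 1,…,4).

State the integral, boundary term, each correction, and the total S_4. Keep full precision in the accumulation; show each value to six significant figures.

∫_7^18 1/x^2 dx evaluates to 0.0873016.
½[f(7) + f(18)] = ½[0.0204082 + 0.00308642] = 0.0117473.
Running total after boundary: 0.0990489.
k=1: B_{2}/(2)! × [f^{(1)}(18) − f^{(1)}(7)] = 1/12 × (-0.000342936 − (-0.00583090)) = 0.000457331.
Partial sum through k=1: 0.0995062.
k=2: B_{4}/(4)! × [f^{(3)}(18) − f^{(3)}(7)] = −1/720 × (-1.27013e-05 − (-0.00142798)) = -1.96566e-06.
Partial sum through k=2: 0.0995042.
k=3: B_{6}/(6)! × [f^{(5)}(18) − f^{(5)}(7)] = 1/30240 × (-1.17605e-06 − (-0.000874271)) = 2.88722e-08.
Partial sum through k=3: 0.0995043.
k=4: B_{8}/(8)! × [f^{(7)}(18) − f^{(7)}(7)] = −1/1209600 × (-2.03268e-07 − (-0.000999167)) = -8.25863e-10.

S_4 ≈ 0.0995043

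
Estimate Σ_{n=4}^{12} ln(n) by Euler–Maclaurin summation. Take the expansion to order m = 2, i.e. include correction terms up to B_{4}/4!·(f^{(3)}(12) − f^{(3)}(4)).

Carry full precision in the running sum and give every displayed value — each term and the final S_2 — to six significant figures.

S_2 ≈ 18.1955

∫_4^12 ln(x) dx evaluates to 16.2737.
½[f(4) + f(12)] = ½[1.38629 + 2.48491] = 1.93560.
Integral + boundary = 18.2093.
Order-1 term: 1/12 · (0.0833333 − 0.250000) = -0.0138889.
Running total after k=1: 18.1954.
Order-2 term: −1/720 · (0.00115741 − 0.0312500) = 4.17953e-05.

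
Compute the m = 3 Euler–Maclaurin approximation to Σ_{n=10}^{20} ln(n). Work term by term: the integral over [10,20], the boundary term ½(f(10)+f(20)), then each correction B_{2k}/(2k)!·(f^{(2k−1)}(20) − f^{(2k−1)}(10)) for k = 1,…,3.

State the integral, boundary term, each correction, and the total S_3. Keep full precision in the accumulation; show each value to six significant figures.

S_3 ≈ 29.5338

Integral: ∫_10^20 ln(x) dx = 26.8888.
Boundary: ½(f(10) + f(20)) = ½(2.30259 + 2.99573) = 2.64916.
Running total after boundary: 29.5380.
Correction k=1: B_{2}/2! · (f^{(1)}(20) − f^{(1)}(10)) = 1/12 · (0.0500000 − 0.100000) = -0.00416667.
Partial sum through k=1: 29.5338.
Correction k=2: B_{4}/4! · (f^{(3)}(20) − f^{(3)}(10)) = −1/720 · (0.000250000 − 0.00200000) = 2.43056e-06.
Partial sum through k=2: 29.5338.
Correction k=3: B_{6}/6! · (f^{(5)}(20) − f^{(5)}(10)) = 1/30240 · (7.50000e-06 − 0.000240000) = -7.68849e-09.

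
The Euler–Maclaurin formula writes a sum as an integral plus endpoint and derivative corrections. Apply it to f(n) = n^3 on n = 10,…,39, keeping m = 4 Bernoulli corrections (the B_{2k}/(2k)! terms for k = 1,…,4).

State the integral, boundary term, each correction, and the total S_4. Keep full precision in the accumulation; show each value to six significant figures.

Integral: ∫_10^39 x^3 dx = 575860.
½[f(10) + f(39)] = ½[1000.00 + 59319.0] = 30159.5.
Integral + boundary = 606020.
Order-1 term: 1/12 · (4563.00 − 300.000) = 355.250.
After k=1: 606375.
Order-2 term: −1/720 · (6.00000 − 6.00000) = 0.00000.
After k=2: 606375.
Order-3 term: 1/30240 · (0.00000 − 0.00000) = 0.00000.
After k=3: 606375.
Order-4 term: −1/1209600 · (0.00000 − 0.00000) = 0.00000.

S_4 ≈ 606375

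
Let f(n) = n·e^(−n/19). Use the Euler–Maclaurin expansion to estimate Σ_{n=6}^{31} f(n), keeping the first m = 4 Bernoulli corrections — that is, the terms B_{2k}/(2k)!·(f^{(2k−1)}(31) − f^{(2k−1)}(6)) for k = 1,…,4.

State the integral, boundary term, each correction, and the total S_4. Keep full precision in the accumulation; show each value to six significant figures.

∫_6^31 x·e^(−x/19) dx evaluates to 160.537.
½[f(6) + f(31)] = ½[4.37528 + 6.06423] = 5.21976.
So far: 165.756.
Order-1 term: 1/12 · (-0.123550 − 0.498935) = -0.0518737.
After k=1: 165.705.
Order-2 term: −1/720 · (0.000741527 − 0.00542205) = 6.50073e-06.
After k=2: 165.705.
Order-3 term: 1/30240 · (5.05622e-06 − 2.62106e-05) = -6.99548e-10.
After k=3: 165.705.
Order-4 term: −1/1209600 · (2.23223e-08 − 1.03606e-07) = 6.71984e-14.

S_4 ≈ 165.705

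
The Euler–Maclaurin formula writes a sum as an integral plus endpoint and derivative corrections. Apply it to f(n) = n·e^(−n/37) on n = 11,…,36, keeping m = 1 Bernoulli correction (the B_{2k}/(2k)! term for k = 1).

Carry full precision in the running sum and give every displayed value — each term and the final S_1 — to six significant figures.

Integral: ∫_11^36 x·e^(−x/37) dx = 298.390.
Endpoint term: (f(11) + f(36))/2 = (8.17105 + 13.6065)/2 = 10.8888.
So far: 309.279.
Correction k=1: B_{2}/2! · (f^{(1)}(36) − f^{(1)}(11)) = 1/12 · (0.0102151 − 0.521984) = -0.0426474.

S_1 ≈ 309.236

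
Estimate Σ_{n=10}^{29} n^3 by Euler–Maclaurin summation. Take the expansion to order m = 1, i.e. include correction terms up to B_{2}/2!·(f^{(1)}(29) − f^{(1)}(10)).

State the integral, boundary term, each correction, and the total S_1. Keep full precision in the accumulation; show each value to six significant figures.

S_1 ≈ 187200

∫_10^29 x^3 dx evaluates to 174320.
Endpoint term: (f(10) + f(29))/2 = (1000.00 + 24389.0)/2 = 12694.5.
Running total after boundary: 187015.
k=1: B_{2}/(2)! × [f^{(1)}(29) − f^{(1)}(10)] = 1/12 × (2523.00 − 300.000) = 185.250.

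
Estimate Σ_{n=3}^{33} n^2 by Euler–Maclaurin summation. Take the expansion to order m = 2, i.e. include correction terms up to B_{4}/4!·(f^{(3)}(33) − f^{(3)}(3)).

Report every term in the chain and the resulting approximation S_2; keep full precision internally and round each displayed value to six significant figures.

Integral: ∫_3^33 x^2 dx = 11970.0.
Endpoint term: (f(3) + f(33))/2 = (9.00000 + 1089.00)/2 = 549.000.
Integral + boundary = 12519.0.
Correction k=1: B_{2}/2! · (f^{(1)}(33) − f^{(1)}(3)) = 1/12 · (66.0000 − 6.00000) = 5.00000.
Partial sum through k=1: 12524.0.
Correction k=2: B_{4}/4! · (f^{(3)}(33) − f^{(3)}(3)) = −1/720 · (0.00000 − 0.00000) = 0.00000.

S_2 ≈ 12524.0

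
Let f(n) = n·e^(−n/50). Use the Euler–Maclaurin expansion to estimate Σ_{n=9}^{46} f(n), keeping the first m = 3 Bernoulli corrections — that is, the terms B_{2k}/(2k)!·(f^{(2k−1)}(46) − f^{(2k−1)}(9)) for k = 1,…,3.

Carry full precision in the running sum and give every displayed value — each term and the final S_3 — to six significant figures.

S_3 ≈ 564.026

Integral: ∫_9^46 x·e^(−x/50) dx = 551.156.
½[f(9) + f(46)] = ½[7.51743 + 18.3319] = 12.9247.
Running total after boundary: 564.080.
Order-1 term: 1/12 · (0.0318815 − 0.684922) = -0.0544200.
Running total after k=1: 564.026.
Order-2 term: −1/720 · (0.000331568 − 0.000942185) = 8.48079e-07.
Running total after k=2: 564.026.
Order-3 term: 1/30240 · (2.60153e-07 − 6.44160e-07) = -1.26986e-11.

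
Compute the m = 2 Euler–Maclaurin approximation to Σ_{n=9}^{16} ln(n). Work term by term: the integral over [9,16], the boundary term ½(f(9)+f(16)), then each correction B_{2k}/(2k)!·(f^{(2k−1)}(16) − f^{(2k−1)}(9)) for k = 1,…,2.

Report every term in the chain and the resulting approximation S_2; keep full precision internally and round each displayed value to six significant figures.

The integral term ∫_9^16 ln(x) dx = 17.5864.
Boundary: ½(f(9) + f(16)) = ½(2.19722 + 2.77259) = 2.48491.
Running total after boundary: 20.0713.
Order-1 term: 1/12 · (0.0625000 − 0.111111) = -0.00405093.
Partial sum through k=1: 20.0673.
Order-2 term: −1/720 · (0.000488281 − 0.00274348) = 3.13223e-06.

S_2 ≈ 20.0673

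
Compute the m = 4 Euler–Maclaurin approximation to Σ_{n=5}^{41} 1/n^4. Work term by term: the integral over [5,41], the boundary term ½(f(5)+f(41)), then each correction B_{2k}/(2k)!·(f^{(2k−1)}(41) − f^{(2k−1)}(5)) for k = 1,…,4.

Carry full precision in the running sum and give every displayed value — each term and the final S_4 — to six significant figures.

The integral term ∫_5^41 1/x^4 dx = 0.00266183.
Endpoint term: (f(5) + f(41))/2 = (0.00160000 + 3.53887e-07)/2 = 0.000800177.
Integral + boundary = 0.00346201.
Order-1 term: 1/12 · (-3.45256e-08 − (-0.00128000)) = 0.000106664.
After k=1: 0.00356867.
Order-2 term: −1/720 · (-6.16161e-10 − (-0.00153600)) = -2.13333e-06.
After k=2: 0.00356654.
Order-3 term: 1/30240 · (-2.05265e-11 − (-0.00344064)) = 1.13778e-07.
After k=3: 0.00356665.
Order-4 term: −1/1209600 · (-1.09898e-12 − (-0.0123863)) = -1.02400e-08.

S_4 ≈ 0.00356664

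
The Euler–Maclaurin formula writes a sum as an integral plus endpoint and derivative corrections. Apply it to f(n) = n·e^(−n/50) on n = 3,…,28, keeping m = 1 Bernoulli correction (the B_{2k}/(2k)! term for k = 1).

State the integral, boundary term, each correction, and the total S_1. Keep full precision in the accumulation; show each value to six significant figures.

S_1 ≈ 277.317

Integral: ∫_3^28 x·e^(−x/50) dx = 267.961.
½[f(3) + f(28)] = ½[2.82529 + 15.9939] = 9.40957.
Integral + boundary = 277.370.
Order-1 term: 1/12 · (0.251332 − 0.885259) = -0.0528272.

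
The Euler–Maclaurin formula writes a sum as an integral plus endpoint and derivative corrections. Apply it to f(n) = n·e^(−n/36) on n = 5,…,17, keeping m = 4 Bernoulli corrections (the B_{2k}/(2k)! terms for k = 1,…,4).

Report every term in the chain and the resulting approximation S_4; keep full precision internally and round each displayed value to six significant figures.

S_4 ≈ 102.184

The integral term ∫_5^17 x·e^(−x/36) dx = 94.7420.
½[f(5) + f(17)] = ½[4.35162 + 10.6015] = 7.47654.
Running total after boundary: 102.219.
k=1: B_{2}/(2)! × [f^{(1)}(17) − f^{(1)}(5)] = 1/12 × (0.329130 − 0.749446) = -0.0350263.
Partial sum through k=1: 102.184.
k=2: B_{4}/(4)! × [f^{(3)}(17) − f^{(3)}(5)] = −1/720 × (0.00121633 − 0.00192137) = 9.79226e-07.
Partial sum through k=2: 102.184.
k=3: B_{6}/(6)! × [f^{(5)}(17) − f^{(5)}(5)] = 1/30240 × (1.68109e-06 − 2.51888e-06) = -2.77045e-11.
Partial sum through k=3: 102.184.
k=4: B_{8}/(8)! × [f^{(7)}(17) − f^{(7)}(5)] = −1/1209600 × (1.87011e-09 − 2.74322e-09) = 7.21819e-16.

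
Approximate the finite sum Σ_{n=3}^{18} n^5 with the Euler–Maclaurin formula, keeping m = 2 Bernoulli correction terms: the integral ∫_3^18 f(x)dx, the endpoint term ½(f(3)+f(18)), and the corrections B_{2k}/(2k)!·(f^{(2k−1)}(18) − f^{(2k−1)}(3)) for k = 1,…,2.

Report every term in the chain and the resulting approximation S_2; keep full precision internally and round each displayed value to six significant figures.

The integral term ∫_3^18 x^5 dx = 5.66858e+06.
Boundary: ½(f(3) + f(18)) = ½(243.000 + 1.88957e+06) = 944906.
Running total after boundary: 6.61349e+06.
Order-1 term: 1/12 · (524880 − 405.000) = 43706.2.
After k=1: 6.65719e+06.
Order-2 term: −1/720 · (19440.0 − 540.000) = -26.2500.

S_2 ≈ 6.65717e+06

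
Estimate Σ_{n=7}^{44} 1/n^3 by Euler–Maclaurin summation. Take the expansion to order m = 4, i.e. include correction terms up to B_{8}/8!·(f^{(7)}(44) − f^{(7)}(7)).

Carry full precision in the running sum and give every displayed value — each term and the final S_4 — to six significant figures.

S_4 ≈ 0.0115128

Integral: ∫_7^44 1/x^3 dx = 0.00994582.
Boundary: ½(f(7) + f(44)) = ½(0.00291545 + 1.17393e-05) = 0.00146360.
Running total after boundary: 0.0114094.
Order-1 term: 1/12 · (-8.00406e-07 − (-0.00124948)) = 0.000104057.
Partial sum through k=1: 0.0115135.
Order-2 term: −1/720 · (-8.26866e-09 − (-0.000509992)) = -7.08310e-07.
Partial sum through k=2: 0.0115128.
Order-3 term: 1/30240 · (-1.79382e-10 − (-0.000437136)) = 1.44555e-08.
Partial sum through k=3: 0.0115128.
Order-4 term: −1/1209600 · (-6.67124e-12 − (-0.000642322)) = -5.31020e-10.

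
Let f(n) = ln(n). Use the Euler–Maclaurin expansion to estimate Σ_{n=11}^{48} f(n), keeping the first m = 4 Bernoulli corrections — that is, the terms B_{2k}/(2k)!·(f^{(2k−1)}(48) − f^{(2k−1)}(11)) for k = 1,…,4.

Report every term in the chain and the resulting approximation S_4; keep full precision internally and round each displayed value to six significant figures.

The integral term ∫_11^48 ln(x) dx = 122.441.
½[f(11) + f(48)] = ½[2.39790 + 3.87120] = 3.13455.
So far: 125.575.
Order-1 term: 1/12 · (0.0208333 − 0.0909091) = -0.00583965.
After k=1: 125.570.
Order-2 term: −1/720 · (1.80845e-05 − 0.00150263) = 2.06187e-06.
After k=2: 125.570.
Order-3 term: 1/30240 · (9.41901e-08 − 0.000149021) = -4.92483e-09.
After k=3: 125.570.
Order-4 term: −1/1209600 · (1.22643e-09 − 3.69474e-05) = 3.05441e-11.

S_4 ≈ 125.570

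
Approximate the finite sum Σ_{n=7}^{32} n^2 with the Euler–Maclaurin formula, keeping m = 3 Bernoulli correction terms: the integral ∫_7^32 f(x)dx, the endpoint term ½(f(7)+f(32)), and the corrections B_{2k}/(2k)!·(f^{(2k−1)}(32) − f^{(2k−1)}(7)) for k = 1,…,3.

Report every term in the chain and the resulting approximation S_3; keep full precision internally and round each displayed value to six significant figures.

The integral term ∫_7^32 x^2 dx = 10808.3.
Boundary: ½(f(7) + f(32)) = ½(49.0000 + 1024.00) = 536.500.
Running total after boundary: 11344.8.
Order-1 term: 1/12 · (64.0000 − 14.0000) = 4.16667.
Running total after k=1: 11349.0.
Order-2 term: −1/720 · (0.00000 − 0.00000) = 0.00000.
Running total after k=2: 11349.0.
Order-3 term: 1/30240 · (0.00000 − 0.00000) = 0.00000.

S_3 ≈ 11349.0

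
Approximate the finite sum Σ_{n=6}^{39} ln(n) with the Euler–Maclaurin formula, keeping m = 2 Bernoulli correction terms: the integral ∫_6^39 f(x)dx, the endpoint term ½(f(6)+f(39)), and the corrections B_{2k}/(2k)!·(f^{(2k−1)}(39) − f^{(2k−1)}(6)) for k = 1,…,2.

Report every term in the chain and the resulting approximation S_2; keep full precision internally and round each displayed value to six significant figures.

∫_6^39 ln(x) dx evaluates to 99.1283.
½[f(6) + f(39)] = ½[1.79176 + 3.66356] = 2.72766.
Integral + boundary = 101.856.
k=1: B_{2}/(2)! × [f^{(1)}(39) − f^{(1)}(6)] = 1/12 × (0.0256410 − 0.166667) = -0.0117521.
Partial sum through k=1: 101.844.
k=2: B_{4}/(4)! × [f^{(3)}(39) − f^{(3)}(6)] = −1/720 × (3.37160e-05 − 0.00925926) = 1.28133e-05.

S_2 ≈ 101.844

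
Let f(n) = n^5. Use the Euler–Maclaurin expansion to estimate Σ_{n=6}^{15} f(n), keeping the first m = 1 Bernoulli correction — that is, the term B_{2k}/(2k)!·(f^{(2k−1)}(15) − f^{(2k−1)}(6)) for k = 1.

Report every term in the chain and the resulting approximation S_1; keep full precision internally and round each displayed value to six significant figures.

∫_6^15 x^5 dx evaluates to 1.89066e+06.
Boundary: ½(f(6) + f(15)) = ½(7776.00 + 759375) = 383576.
Running total after boundary: 2.27424e+06.
Order-1 term: 1/12 · (253125 − 6480.00) = 20553.8.

S_1 ≈ 2.29479e+06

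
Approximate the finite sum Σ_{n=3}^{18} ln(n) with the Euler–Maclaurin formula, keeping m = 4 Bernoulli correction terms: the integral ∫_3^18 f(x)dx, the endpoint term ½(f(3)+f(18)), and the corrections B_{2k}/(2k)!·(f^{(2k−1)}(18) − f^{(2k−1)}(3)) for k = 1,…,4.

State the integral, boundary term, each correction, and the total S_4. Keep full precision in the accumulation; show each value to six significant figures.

S_4 ≈ 35.7023

∫_3^18 ln(x) dx evaluates to 33.7309.
Endpoint term: (f(3) + f(18))/2 = (1.09861 + 2.89037)/2 = 1.99449.
Running total after boundary: 35.7253.
k=1: B_{2}/(2)! × [f^{(1)}(18) − f^{(1)}(3)] = 1/12 × (0.0555556 − 0.333333) = -0.0231481.
Partial sum through k=1: 35.7022.
k=2: B_{4}/(4)! × [f^{(3)}(18) − f^{(3)}(3)] = −1/720 × (0.000342936 − 0.0740741) = 0.000102404.
Partial sum through k=2: 35.7023.
k=3: B_{6}/(6)! × [f^{(5)}(18) − f^{(5)}(3)] = 1/30240 × (1.27013e-05 − 0.0987654) = -3.26563e-06.
Partial sum through k=3: 35.7023.
k=4: B_{8}/(8)! × [f^{(7)}(18) − f^{(7)}(3)] = −1/1209600 × (1.17605e-06 − 0.329218) = 2.72170e-07.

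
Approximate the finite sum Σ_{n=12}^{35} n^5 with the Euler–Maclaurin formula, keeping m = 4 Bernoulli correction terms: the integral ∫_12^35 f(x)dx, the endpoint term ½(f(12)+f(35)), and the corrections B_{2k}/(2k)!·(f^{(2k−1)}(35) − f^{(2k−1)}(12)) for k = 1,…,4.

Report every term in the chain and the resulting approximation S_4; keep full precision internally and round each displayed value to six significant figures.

∫_12^35 x^5 dx evaluates to 3.05880e+08.
½[f(12) + f(35)] = ½[248832 + 5.25219e+07] = 2.63854e+07.
So far: 3.32265e+08.
Order-1 term: 1/12 · (7.50312e+06 − 103680) = 616620.
Running total after k=1: 3.32882e+08.
Order-2 term: −1/720 · (73500.0 − 8640.00) = -90.0833.
Running total after k=2: 3.32882e+08.
Order-3 term: 1/30240 · (120.000 − 120.000) = 0.00000.
Running total after k=3: 3.32882e+08.
Order-4 term: −1/1209600 · (0.00000 − 0.00000) = 0.00000.

S_4 ≈ 3.32882e+08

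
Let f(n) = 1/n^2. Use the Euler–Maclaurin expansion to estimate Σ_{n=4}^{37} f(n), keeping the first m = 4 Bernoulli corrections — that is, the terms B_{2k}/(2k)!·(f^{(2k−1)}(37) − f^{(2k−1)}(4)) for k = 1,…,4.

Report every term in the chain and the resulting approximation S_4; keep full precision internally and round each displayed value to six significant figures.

S_4 ≈ 0.257158

The integral term ∫_4^37 1/x^2 dx = 0.222973.
Boundary: ½(f(4) + f(37)) = ½(0.0625000 + 0.000730460) = 0.0316152.
Integral + boundary = 0.254588.
Correction k=1: B_{2}/2! · (f^{(1)}(37) − f^{(1)}(4)) = 1/12 · (-3.94843e-05 − (-0.0312500)) = 0.00260088.
After k=1: 0.257189.
Correction k=2: B_{4}/4! · (f^{(3)}(37) − f^{(3)}(4)) = −1/720 · (-3.46101e-07 − (-0.0234375)) = -3.25516e-05.
After k=2: 0.257157.
Correction k=3: B_{6}/6! · (f^{(5)}(37) − f^{(5)}(4)) = 1/30240 · (-7.58439e-09 − (-0.0439453)) = 1.45322e-06.
After k=3: 0.257158.
Correction k=4: B_{8}/8! · (f^{(7)}(37) − f^{(7)}(4)) = −1/1209600 · (-3.10245e-10 − (-0.153809)) = -1.27157e-07.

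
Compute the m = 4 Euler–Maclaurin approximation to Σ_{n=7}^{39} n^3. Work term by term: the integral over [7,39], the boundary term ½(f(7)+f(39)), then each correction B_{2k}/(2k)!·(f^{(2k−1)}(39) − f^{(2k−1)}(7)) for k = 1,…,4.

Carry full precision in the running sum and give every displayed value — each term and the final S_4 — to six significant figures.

S_4 ≈ 607959

Integral: ∫_7^39 x^3 dx = 577760.
Endpoint term: (f(7) + f(39))/2 = (343.000 + 59319.0)/2 = 29831.0.
Integral + boundary = 607591.
Order-1 term: 1/12 · (4563.00 − 147.000) = 368.000.
After k=1: 607959.
Order-2 term: −1/720 · (6.00000 − 6.00000) = 0.00000.
After k=2: 607959.
Order-3 term: 1/30240 · (0.00000 − 0.00000) = 0.00000.
After k=3: 607959.
Order-4 term: −1/1209600 · (0.00000 − 0.00000) = 0.00000.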